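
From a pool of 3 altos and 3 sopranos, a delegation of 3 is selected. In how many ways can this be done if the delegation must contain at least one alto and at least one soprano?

18

Total 3-person selections from all 6: C(6,3) = 20.
Subtract selections that omit an entire group: no altos → C(3,3) = 1; no sopranos → C(3,3) = 1.
Both groups omitted at once is impossible, so 20 − 2 = 18.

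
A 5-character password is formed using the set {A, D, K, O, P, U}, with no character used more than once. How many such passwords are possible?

720

Choose and order 5 of the 6 symbols: the first character has 6 options, the next 5, and so on down to 2.
That product is 6 × 5 × 4 × 3 × 2 = 720.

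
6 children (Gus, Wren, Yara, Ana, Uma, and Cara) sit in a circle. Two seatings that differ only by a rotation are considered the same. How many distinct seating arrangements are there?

120

Seat Gus anywhere (absorbing the rotational symmetry), then permute the other 5: (5)! = 120.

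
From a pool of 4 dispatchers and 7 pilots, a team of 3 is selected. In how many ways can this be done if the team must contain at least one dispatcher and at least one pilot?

With no constraint there are C(11,3) = 165 possible selections.
Subtract selections that omit an entire group: no dispatchers → C(7,3) = 35; no pilots → C(4,3) = 4.
Both groups omitted at once is impossible, so 165 − 39 = 126.

126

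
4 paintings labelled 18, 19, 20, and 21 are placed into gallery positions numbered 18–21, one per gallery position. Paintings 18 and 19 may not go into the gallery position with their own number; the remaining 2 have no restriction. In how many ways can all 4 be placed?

14

Let Aᵢ (for i ∈ {18, 19}) be the placements that put painting i in its forbidden gallery position. Any j of these fix j positions, leaving (4−j)! ways to fill the rest, and there are C(2,j) ways to pick which j.
By inclusion–exclusion, the number of valid placements is Σ_{j=0}^{2} (−1)^j C(2,j)·(4−j)!.
Computing: 24 − 12 + 2 = 14.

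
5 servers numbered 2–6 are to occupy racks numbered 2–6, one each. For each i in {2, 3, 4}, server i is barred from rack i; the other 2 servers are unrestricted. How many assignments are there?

64

Let Aᵢ (for i ∈ {2, 3, 4}) be the placements that put server i in its forbidden rack. Any j of these fix j positions, leaving (5−j)! ways to fill the rest, and there are C(3,j) ways to pick which j.
By inclusion–exclusion, the number of valid placements is Σ_{j=0}^{3} (−1)^j C(3,j)·(5−j)!.
Computing: 120 − 72 + 18 − 2 = 64.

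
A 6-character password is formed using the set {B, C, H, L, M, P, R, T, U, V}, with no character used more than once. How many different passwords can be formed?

151200

This is a permutation of 6 out of 10: P(10,6) = 10!/4!.
That product is 10 × 9 × 8 × 7 × 6 × 5 = 151200.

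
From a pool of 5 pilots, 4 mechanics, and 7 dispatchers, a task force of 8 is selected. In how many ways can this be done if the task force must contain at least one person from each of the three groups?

12201

Unrestricted: C(16,8) = 12870 ways to pick any 8 of the 16.
Selections missing a whole group: no pilots → C(11,8) = 165; no mechanics → C(12,8) = 495; no dispatchers → C(9,8) = 9.
Add back selections omitting two groups (i.e. drawn from a single group): C(5,8) + C(4,8) + C(7,8) = 0.
By inclusion–exclusion: 12870 − 669 + 0 = 12201.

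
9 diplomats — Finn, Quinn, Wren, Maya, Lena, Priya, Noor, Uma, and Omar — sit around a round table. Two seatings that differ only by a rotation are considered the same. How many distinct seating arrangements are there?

40320

Around a circle, 9 distinct people have 9!/9 = (8)! = 40320 rotationally distinct seatings.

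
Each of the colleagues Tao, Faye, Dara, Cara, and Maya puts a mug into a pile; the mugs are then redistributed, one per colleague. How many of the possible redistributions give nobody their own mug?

44

This is the derangement count D_5: permutations of 5 items with no fixed point.
By inclusion–exclusion this is Σ_{j=0}^{5} (−1)^j C(5,j)·(5−j)!.
Computing: 120 − 120 + 60 − 20 + 5 − 1 = 44.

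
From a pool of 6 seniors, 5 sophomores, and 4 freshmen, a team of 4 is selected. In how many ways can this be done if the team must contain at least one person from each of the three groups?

With no constraint there are C(15,4) = 1365 possible selections.
Subtract selections that omit an entire group: no seniors → C(9,4) = 126; no sophomores → C(10,4) = 210; no freshmen → C(11,4) = 330.
Add back selections omitting two groups (i.e. drawn from a single group): C(6,4) + C(5,4) + C(4,4) = 21.
By inclusion–exclusion: 1365 − 666 + 21 = 720.

720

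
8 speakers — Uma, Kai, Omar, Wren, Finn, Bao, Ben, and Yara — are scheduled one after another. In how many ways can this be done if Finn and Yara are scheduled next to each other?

10080

Glue Finn and Yara into one block (2 internal orders), leaving 7 units to arrange in a row.
So the count is 2·(7)! = 10080.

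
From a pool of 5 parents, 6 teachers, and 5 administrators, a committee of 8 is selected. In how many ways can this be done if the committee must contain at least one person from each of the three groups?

12495

With no constraint there are C(16,8) = 12870 possible selections.
Selections missing a whole group: no parents → C(11,8) = 165; no teachers → C(10,8) = 45; no administrators → C(11,8) = 165.
Add back selections omitting two groups (i.e. drawn from a single group): C(5,8) + C(6,8) + C(5,8) = 0.
By inclusion–exclusion: 12870 − 375 + 0 = 12495.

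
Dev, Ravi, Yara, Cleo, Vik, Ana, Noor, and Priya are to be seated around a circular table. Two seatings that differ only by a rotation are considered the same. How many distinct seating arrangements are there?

5040

Around a circle, 8 distinct people have 8!/8 = (7)! = 5040 rotationally distinct seatings.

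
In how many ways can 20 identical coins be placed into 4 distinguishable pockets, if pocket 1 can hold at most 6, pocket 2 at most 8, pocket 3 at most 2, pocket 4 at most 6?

10

Ignoring the caps, the number of non-negative solutions to x_1+…+x_4 = 20 is C(23,3) = 1771.
Subtract solutions that violate a single cap (substitute x_i' = x_i − (cap_i+1)): x_1 ≥ 7 gives C(16,3) = 560; x_2 ≥ 9 gives C(14,3) = 364; x_3 ≥ 3 gives C(20,3) = 1140; x_4 ≥ 7 gives C(16,3) = 560. Together 2624.
Add back pairs where two caps are both exceeded: 35 + 286 + 84 + 165 + 35 + 286 = 891.
Subtract triples: 4 + 0 + 20 + 4 = 28.
By inclusion–exclusion the count is 1771 − 2624 + 891 − 28 = 10.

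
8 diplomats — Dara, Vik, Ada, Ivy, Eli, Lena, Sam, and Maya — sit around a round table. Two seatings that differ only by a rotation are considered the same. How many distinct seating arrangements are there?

5040

Fix one person's seat to break rotational symmetry; the remaining 7 people can be arranged in (7)! = 5040 ways.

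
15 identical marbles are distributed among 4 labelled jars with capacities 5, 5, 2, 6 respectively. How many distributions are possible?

Ignoring the caps, the number of non-negative solutions to x_1+…+x_4 = 15 is C(18,3) = 816.
Subtract solutions that violate a single cap (substitute x_i' = x_i − (cap_i+1)): x_1 ≥ 6 gives C(12,3) = 220; x_2 ≥ 6 gives C(12,3) = 220; x_3 ≥ 3 gives C(15,3) = 455; x_4 ≥ 7 gives C(11,3) = 165. Together 1060.
Add back pairs where two caps are both exceeded: 20 + 84 + 10 + 84 + 10 + 56 = 264.
Subtract triples: 1 + 0 + 0 + 0 = 1.
By inclusion–exclusion the count is 816 − 1060 + 264 − 1 = 19.

19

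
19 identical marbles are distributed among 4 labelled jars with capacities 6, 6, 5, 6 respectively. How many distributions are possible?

Ignoring the caps, the number of non-negative solutions to x_1+…+x_4 = 19 is C(22,3) = 1540.
Subtract solutions that violate a single cap (substitute x_i' = x_i − (cap_i+1)): x_1 ≥ 7 gives C(15,3) = 455; x_2 ≥ 7 gives C(15,3) = 455; x_3 ≥ 6 gives C(16,3) = 560; x_4 ≥ 7 gives C(15,3) = 455. Together 1925.
Add back pairs where two caps are both exceeded: 56 + 84 + 56 + 84 + 56 + 84 = 420.
By inclusion–exclusion the count is 1540 − 1925 + 420 = 35.

35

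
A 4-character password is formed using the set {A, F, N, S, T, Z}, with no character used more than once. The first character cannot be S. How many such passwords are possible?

300

The first character has 6−1 = 5 choices (anything except S).
The remaining 3 characters are filled from the other 5 symbols without repetition: 5 × 4 × 3 = 60.
Total: 5 × 60 = 300.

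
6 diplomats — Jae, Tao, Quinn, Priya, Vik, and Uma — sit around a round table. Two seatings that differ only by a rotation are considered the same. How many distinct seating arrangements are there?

120

Seat Jae anywhere (absorbing the rotational symmetry), then permute the other 5: (5)! = 120.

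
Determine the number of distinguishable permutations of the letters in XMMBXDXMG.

10080

The 9 letters of XMMBXDXMG have repeats: M appearing 3 times and X appearing 3 times.
Dividing 9! = 362880 by 3!·3! = 36 for the repeated letters gives 10080.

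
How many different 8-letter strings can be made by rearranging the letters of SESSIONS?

1680

The 8 letters of SESSIONS have repeats: S appearing 4 times.
So there are 8! / (4!) = 1680 distinguishable arrangements.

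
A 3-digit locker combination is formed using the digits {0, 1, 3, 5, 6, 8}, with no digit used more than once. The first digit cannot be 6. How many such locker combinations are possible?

100

The first digit has 6−1 = 5 choices (anything except 6).
The remaining 2 digits are filled from the other 5 symbols without repetition: 5 × 4 = 20.
Total: 5 × 20 = 100.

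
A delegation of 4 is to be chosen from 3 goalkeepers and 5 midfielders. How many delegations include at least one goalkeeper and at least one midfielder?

65

Total 4-person selections from all 8: C(8,4) = 70.
Selections missing a whole group: no goalkeepers → C(5,4) = 5; no midfielders → C(3,4) = 0.
Both groups omitted at once is impossible, so 70 − 5 = 65.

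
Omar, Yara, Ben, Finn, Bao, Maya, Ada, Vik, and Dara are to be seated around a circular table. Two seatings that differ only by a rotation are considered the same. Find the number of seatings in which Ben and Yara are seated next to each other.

Glue Ben and Yara into a block (2 internal orders). Seating 8 units around a circle gives (7)! arrangements.
So 2 × (7)! = 2 × 5040 = 10080.

10080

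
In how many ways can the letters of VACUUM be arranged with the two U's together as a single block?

Treat the 2 copies of U as a single block. The multiset to arrange is then {UU, A, C, M, V}, 5 items in all.
All 5 items are distinct, so there are (5)! = 120 arrangements.

120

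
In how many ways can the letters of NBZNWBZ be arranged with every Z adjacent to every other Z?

Treat the 2 copies of Z as a single block. The multiset to arrange is then {ZZ, B, B, N, N, W}, 6 items in all.
That gives (6)!/(2!·2!) = 180 arrangements.

180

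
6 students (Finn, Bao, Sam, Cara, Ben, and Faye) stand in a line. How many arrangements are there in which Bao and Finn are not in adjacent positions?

480

Of the 6! = 720 arrangements, those with Bao and Finn adjacent number 2 × 5! = 240 (treat the pair as a block with 2 internal orders).
Complementary counting: 720 − 240 = 480.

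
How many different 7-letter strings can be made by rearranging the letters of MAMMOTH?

Letter multiplicities in MAMMOTH: A×1, H×1, M×3, O×1, T×1.
So there are 7! / (3!) = 840 distinguishable arrangements.

840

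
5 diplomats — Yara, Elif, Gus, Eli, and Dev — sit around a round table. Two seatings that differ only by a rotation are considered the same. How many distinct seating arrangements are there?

Fix one person's seat to break rotational symmetry; the remaining 4 people can be arranged in (4)! = 24 ways.

24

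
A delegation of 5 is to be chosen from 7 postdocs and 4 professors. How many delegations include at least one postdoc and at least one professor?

441

Total 5-person selections from all 11: C(11,5) = 462.
Selections missing a whole group: no postdocs → C(4,5) = 0; no professors → C(7,5) = 21.
Both groups omitted at once is impossible, so 462 − 21 = 441.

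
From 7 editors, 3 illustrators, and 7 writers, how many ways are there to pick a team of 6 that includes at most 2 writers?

6384

Split by how many writers are chosen (0 through 2).
Sum: C(7,0)·C(10,6) + C(7,1)·C(10,5) + C(7,2)·C(10,4) = 210 + 1764 + 4410 = 6384.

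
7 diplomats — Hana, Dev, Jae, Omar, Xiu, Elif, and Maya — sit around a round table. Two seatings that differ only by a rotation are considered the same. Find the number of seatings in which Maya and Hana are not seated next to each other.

All circular seatings of 7 people number (6)! = 720.
Those with Maya next to Hana: fuse the pair into one unit and seat 6 units around a circle — 2·(5)! = 240.
Subtracting, 720 − 240 = 480.

480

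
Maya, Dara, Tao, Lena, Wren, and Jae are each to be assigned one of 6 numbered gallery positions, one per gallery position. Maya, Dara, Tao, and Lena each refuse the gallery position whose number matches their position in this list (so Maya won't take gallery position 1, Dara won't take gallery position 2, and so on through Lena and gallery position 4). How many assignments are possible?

362

Let Aᵢ (for 1 ≤ i ≤ 4) be the placements that put person i in their forbidden gallery position. Any j of these fix j positions, leaving (6−j)! ways to fill the rest, and there are C(4,j) ways to pick which j.
By inclusion–exclusion, the number of valid placements is Σ_{j=0}^{4} (−1)^j C(4,j)·(6−j)!.
Computing: 720 − 480 + 144 − 24 + 2 = 362.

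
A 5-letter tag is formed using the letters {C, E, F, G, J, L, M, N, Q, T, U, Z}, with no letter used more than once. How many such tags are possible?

This is a permutation of 5 out of 12: P(12,5) = 12!/7!.
That product is 12 × 11 × 10 × 9 × 8 = 95040.

95040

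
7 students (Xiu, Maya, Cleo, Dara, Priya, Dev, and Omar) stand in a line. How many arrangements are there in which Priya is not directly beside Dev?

There are 7! = 5040 arrangements in all. If Priya and Dev are adjacent, merging them into one block gives 2·(6)! = 1440 arrangements.
So 5040 − 1440 = 3600 arrangements keep them apart.

3600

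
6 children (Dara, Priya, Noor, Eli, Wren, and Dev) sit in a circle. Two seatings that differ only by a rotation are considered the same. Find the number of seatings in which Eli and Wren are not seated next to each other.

72

All circular seatings of 6 people number (5)! = 120.
Seatings with Eli beside Wren: treat them as a block with 2 internal orders, giving 2 × (4)! = 48.
Subtracting, 120 − 48 = 72.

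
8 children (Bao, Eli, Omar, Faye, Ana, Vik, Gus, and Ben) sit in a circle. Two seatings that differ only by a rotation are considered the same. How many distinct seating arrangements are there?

Around a circle, 8 distinct people have 8!/8 = (7)! = 5040 rotationally distinct seatings.

5040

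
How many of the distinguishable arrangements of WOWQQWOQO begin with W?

560

Fix W in the first position and arrange the remaining 8 letters.
Those 8 letters have O appearing 3 times, Q appearing 3 times, and W appearing twice, giving (8)!/(3!·3!·2!) = 560.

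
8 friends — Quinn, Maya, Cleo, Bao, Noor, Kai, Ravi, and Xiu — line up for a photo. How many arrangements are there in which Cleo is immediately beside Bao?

Treat {Cleo, Bao} as a single unit. There are 7 units to order, and the pair itself can be ordered 2 ways.
So the count is 2·(7)! = 10080.

10080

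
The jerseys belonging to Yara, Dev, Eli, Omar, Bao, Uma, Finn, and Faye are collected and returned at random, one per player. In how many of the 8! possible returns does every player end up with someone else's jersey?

This is the derangement count D_8: permutations of 8 items with no fixed point.
By inclusion–exclusion this is Σ_{j=0}^{8} (−1)^j C(8,j)·(8−j)!.
Computing: 40320 − 40320 + 20160 − 6720 + 1680 − 336 + 56 − 8 + 1 = 14833.

14833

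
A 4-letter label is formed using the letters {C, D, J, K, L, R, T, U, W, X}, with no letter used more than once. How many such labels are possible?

With no repetition, fill the 4 letters in order: 10 choices, then 9, down to 7.
10 × 9 × 8 × 7 = 5040.

5040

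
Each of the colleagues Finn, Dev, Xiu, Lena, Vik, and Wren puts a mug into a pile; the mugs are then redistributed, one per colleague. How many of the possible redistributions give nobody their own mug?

265

Let Aᵢ be the assignments in which colleague i gets their own mug. We want the size of the complement of A₁∪…∪A_6.
By inclusion–exclusion this is Σ_{j=0}^{6} (−1)^j C(6,j)·(6−j)!.
Computing: 720 − 720 + 360 − 120 + 30 − 6 + 1 = 265.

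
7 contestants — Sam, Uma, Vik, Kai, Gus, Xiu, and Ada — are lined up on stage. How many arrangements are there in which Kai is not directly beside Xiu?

There are 7! = 5040 arrangements in all. If Kai and Xiu are adjacent, merging them into one block gives 2·(6)! = 1440 arrangements.
Complementary counting: 5040 − 1440 = 3600.

3600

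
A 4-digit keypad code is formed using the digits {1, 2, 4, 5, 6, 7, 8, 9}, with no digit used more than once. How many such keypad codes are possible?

This is a permutation of 4 out of 8: P(8,4) = 8!/4!.
8 × 7 × 6 × 5 = 1680.

1680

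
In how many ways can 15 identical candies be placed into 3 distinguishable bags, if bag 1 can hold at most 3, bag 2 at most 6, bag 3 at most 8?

6

Without the upper bounds there are C(17,2) = 136 ways to split 15 among 3 bags.
Subtract solutions that violate a single cap (substitute x_i' = x_i − (cap_i+1)): x_1 ≥ 4 gives C(13,2) = 78; x_2 ≥ 7 gives C(10,2) = 45; x_3 ≥ 9 gives C(8,2) = 28. Together 151.
Add back pairs where two caps are both exceeded: 15 + 6 + 0 = 21.
By inclusion–exclusion the count is 136 − 151 + 21 = 6.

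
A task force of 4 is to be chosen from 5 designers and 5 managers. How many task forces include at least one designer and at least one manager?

With no constraint there are C(10,4) = 210 possible selections.
Subtract selections that omit an entire group: no designers → C(5,4) = 5; no managers → C(5,4) = 5.
Both groups omitted at once is impossible, so 210 − 10 = 200.

200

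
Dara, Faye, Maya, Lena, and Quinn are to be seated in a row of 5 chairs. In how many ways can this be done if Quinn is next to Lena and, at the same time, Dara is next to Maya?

Treat {Quinn,Lena} as one block (2 orders) and {Dara,Maya} as another (2 orders).
That leaves 3 units to arrange: 2 × 2 × 3! = 4 × 6 = 24.

24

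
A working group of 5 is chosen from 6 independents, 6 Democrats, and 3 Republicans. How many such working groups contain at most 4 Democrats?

Split by how many Democrats are chosen (0 through 4).
Sum: C(6,0)·C(9,5) + C(6,1)·C(9,4) + C(6,2)·C(9,3) + C(6,3)·C(9,2) + C(6,4)·C(9,1) = 126 + 756 + 1260 + 720 + 135 = 2997.

2997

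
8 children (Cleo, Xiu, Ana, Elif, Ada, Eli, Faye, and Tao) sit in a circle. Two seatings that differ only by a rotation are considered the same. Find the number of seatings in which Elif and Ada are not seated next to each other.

All circular seatings of 8 people number (7)! = 5040.
Seatings with Elif beside Ada: treat them as a block with 2 internal orders, giving 2 × (6)! = 1440.
Subtracting, 5040 − 1440 = 3600.

3600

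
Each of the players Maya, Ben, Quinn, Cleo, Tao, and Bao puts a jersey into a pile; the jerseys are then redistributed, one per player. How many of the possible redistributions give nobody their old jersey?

This is the derangement count D_6: permutations of 6 items with no fixed point.
By inclusion–exclusion this is Σ_{j=0}^{6} (−1)^j C(6,j)·(6−j)!.
Computing: 720 − 720 + 360 − 120 + 30 − 6 + 1 = 265.

265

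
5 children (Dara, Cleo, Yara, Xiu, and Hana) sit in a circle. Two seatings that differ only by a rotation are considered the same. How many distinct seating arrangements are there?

24

Around a circle, 5 distinct people have 5!/5 = (4)! = 24 rotationally distinct seatings.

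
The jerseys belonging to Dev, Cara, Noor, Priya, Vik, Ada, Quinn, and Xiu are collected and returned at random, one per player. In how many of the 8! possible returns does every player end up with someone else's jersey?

Count assignments avoiding every fixed point. For any j of the 8 players fixed to their old jersey, the other 8−j can be arranged in (8−j)! ways.
By inclusion–exclusion this is Σ_{j=0}^{8} (−1)^j C(8,j)·(8−j)!.
Computing: 40320 − 40320 + 20160 − 6720 + 1680 − 336 + 56 − 8 + 1 = 14833.

14833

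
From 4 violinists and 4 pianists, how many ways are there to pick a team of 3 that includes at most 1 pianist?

Split by how many pianists are chosen (0 through 1).
Sum: C(4,0)·C(4,3) + C(4,1)·C(4,2) = 4 + 24 = 28.

28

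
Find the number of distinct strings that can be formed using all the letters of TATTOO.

The 6 letters of TATTOO have repeats: O appearing twice and T appearing 3 times.
The number of distinct arrangements is 6!/(3!·2!) = 720/12 = 60.

60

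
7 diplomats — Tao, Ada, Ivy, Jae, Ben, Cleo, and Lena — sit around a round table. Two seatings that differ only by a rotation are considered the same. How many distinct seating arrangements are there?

720

Fix one person's seat to break rotational symmetry; the remaining 6 people can be arranged in (6)! = 720 ways.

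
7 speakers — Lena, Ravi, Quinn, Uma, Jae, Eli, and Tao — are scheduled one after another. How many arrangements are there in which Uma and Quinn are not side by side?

Of the 7! = 5040 arrangements, those with Uma and Quinn adjacent number 2 × 6! = 1440 (treat the pair as a block with 2 internal orders).
So 5040 − 1440 = 3600 arrangements keep them apart.

3600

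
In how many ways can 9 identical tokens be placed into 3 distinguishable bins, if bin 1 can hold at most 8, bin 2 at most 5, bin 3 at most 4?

29

By stars and bars, unrestricted non-negative solutions to x_1+…+x_3 = 9 number C(9+2,2) = 55.
Subtract solutions that violate a single cap (substitute x_i' = x_i − (cap_i+1)): x_1 ≥ 9 gives C(2,2) = 1; x_2 ≥ 6 gives C(5,2) = 10; x_3 ≥ 5 gives C(6,2) = 15. Together 26.
No two caps can be exceeded simultaneously, so the pair terms are all 0.
By inclusion–exclusion the count is 55 − 26 + 0 = 29.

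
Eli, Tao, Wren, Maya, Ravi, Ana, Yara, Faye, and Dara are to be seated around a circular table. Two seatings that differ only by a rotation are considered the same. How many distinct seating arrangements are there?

40320

Fix one person's seat to break rotational symmetry; the remaining 8 people can be arranged in (8)! = 40320 ways.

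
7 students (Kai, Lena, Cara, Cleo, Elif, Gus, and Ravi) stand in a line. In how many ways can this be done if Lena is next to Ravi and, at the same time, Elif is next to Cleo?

Treat {Lena,Ravi} as one block (2 orders) and {Elif,Cleo} as another (2 orders).
That leaves 5 units to arrange: 2 × 2 × 5! = 4 × 120 = 480.

480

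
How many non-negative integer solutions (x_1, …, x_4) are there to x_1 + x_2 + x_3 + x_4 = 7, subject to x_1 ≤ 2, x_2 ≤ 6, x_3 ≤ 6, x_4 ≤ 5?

Without the upper bounds there are C(10,3) = 120 ways to split 7 among 4 variables.
Subtract solutions that violate a single cap (substitute x_i' = x_i − (cap_i+1)): x_1 ≥ 3 gives C(7,3) = 35; x_2 ≥ 7 gives C(3,3) = 1; x_3 ≥ 7 gives C(3,3) = 1; x_4 ≥ 6 gives C(4,3) = 4. Together 41.
No two caps can be exceeded simultaneously, so the pair terms are all 0.
By inclusion–exclusion the count is 120 − 41 + 0 = 79.

79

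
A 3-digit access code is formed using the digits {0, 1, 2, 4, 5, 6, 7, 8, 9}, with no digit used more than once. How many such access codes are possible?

With no repetition, fill the 3 digits in order: 9 choices, then 8, down to 7.
9 × 8 × 7 = 504.

504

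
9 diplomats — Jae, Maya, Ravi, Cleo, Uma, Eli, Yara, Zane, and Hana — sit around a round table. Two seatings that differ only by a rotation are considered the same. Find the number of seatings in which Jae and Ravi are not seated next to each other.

All circular seatings of 9 people number (8)! = 40320.
Those with Jae next to Ravi: fuse the pair into one unit and seat 8 units around a circle — 2·(7)! = 10080.
Subtracting, 40320 − 10080 = 30240.

30240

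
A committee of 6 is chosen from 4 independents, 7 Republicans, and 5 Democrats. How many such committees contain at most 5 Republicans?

Split by how many Republicans are chosen (0 through 5).
Sum: C(7,0)·C(9,6) + C(7,1)·C(9,5) + C(7,2)·C(9,4) + C(7,3)·C(9,3) + C(7,4)·C(9,2) + C(7,5)·C(9,1) = 84 + 882 + 2646 + 2940 + 1260 + 189 = 8001.

8001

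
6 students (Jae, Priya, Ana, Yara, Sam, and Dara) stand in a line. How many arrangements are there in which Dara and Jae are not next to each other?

There are 6! = 720 arrangements in all. If Dara and Jae are adjacent, merging them into one block gives 2·(5)! = 240 arrangements.
So 720 − 240 = 480 arrangements keep them apart.

480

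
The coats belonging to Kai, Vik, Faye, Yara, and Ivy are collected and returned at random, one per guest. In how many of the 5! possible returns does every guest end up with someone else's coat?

44

Count assignments avoiding every fixed point. For any j of the 5 guests fixed to their own coat, the other 5−j can be arranged in (5−j)! ways.
By inclusion–exclusion this is Σ_{j=0}^{5} (−1)^j C(5,j)·(5−j)!.
Computing: 120 − 120 + 60 − 20 + 5 − 1 = 44.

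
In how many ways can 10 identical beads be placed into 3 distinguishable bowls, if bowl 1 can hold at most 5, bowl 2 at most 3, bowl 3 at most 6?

14

By stars and bars, unrestricted non-negative solutions to x_1+…+x_3 = 10 number C(10+2,2) = 66.
Subtract solutions that violate a single cap (substitute x_i' = x_i − (cap_i+1)): x_1 ≥ 6 gives C(6,2) = 15; x_2 ≥ 4 gives C(8,2) = 28; x_3 ≥ 7 gives C(5,2) = 10. Together 53.
Add back pairs where two caps are both exceeded: 1 + 0 + 0 = 1.
By inclusion–exclusion the count is 66 − 53 + 1 = 14.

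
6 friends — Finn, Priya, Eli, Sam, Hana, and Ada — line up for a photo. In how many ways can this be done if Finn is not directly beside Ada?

480

There are 6! = 720 arrangements in all. If Finn and Ada are adjacent, merging them into one block gives 2·(5)! = 240 arrangements.
So 720 − 240 = 480 arrangements keep them apart.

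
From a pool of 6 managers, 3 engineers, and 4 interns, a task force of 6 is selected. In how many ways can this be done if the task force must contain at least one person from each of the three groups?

With no constraint there are C(13,6) = 1716 possible selections.
Subtract selections that omit an entire group: no managers → C(7,6) = 7; no engineers → C(10,6) = 210; no interns → C(9,6) = 84.
Add back selections omitting two groups (i.e. drawn from a single group): C(6,6) + C(3,6) + C(4,6) = 1.
By inclusion–exclusion: 1716 − 301 + 1 = 1416.

1416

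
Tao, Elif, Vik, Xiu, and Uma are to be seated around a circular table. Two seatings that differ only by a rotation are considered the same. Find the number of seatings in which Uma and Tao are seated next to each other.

12

Glue Uma and Tao into a block (2 internal orders). Seating 4 units around a circle gives (3)! arrangements.
So 2 × (3)! = 2 × 6 = 12.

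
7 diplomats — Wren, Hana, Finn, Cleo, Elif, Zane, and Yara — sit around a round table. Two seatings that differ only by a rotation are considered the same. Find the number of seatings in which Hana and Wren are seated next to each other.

240

Treat {Hana, Wren} as one unit (2 internal orders) and seat the resulting 6 units around the table: (5)! circular arrangements.
So 2 × (5)! = 2 × 120 = 240.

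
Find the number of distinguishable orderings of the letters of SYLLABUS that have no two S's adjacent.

There are 8!/(2!·2!) = 10080 arrangements of SYLLABUS in total.
Arrangements with the S's together: treat SS as one letter, giving (7)!/(2!) = 2520.
Subtracting, 10080 − 2520 = 7560 arrangements keep the S's apart.

7560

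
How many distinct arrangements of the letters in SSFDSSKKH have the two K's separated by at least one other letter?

5880

There are 9!/(4!·2!) = 7560 arrangements of SSFDSSKKH in total.
If the two K's are adjacent, glue them into one block, leaving 8 items to arrange: (8)!/(4!) = 1680 ways.
Subtracting, 7560 − 1680 = 5880 arrangements keep the K's apart.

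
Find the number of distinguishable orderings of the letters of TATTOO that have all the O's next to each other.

Treat the 2 copies of O as a single block. The multiset to arrange is then {OO, A, T, T, T}, 5 items in all.
That gives (5)!/(3!) = 20 arrangements.

20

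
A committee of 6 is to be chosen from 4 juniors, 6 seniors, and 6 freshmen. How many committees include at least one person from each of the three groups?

Total 6-person selections from all 16: C(16,6) = 8008.
Subtract selections that omit an entire group: no juniors → C(12,6) = 924; no seniors → C(10,6) = 210; no freshmen → C(10,6) = 210.
Add back selections omitting two groups (i.e. drawn from a single group): C(4,6) + C(6,6) + C(6,6) = 2.
By inclusion–exclusion: 8008 − 1344 + 2 = 6666.

6666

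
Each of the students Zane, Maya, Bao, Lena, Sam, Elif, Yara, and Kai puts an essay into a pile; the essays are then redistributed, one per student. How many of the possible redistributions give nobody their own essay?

14833

Let Aᵢ be the assignments in which student i gets their own essay. We want the size of the complement of A₁∪…∪A_8.
By inclusion–exclusion this is Σ_{j=0}^{8} (−1)^j C(8,j)·(8−j)!.
Computing: 40320 − 40320 + 20160 − 6720 + 1680 − 336 + 56 − 8 + 1 = 14833.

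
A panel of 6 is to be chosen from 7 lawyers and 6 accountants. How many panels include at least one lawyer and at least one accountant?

1708

Total 6-person selections from all 13: C(13,6) = 1716.
Selections missing a whole group: no lawyers → C(6,6) = 1; no accountants → C(7,6) = 7.
Both groups omitted at once is impossible, so 1716 − 8 = 1708.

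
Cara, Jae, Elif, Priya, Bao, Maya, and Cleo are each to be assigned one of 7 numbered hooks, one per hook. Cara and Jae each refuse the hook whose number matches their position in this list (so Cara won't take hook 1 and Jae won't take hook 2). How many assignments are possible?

Let Aᵢ (for i ∈ {1, 2}) be the placements that put person i in their forbidden hook. Any j of these fix j positions, leaving (7−j)! ways to fill the rest, and there are C(2,j) ways to pick which j.
By inclusion–exclusion, the number of valid placements is Σ_{j=0}^{2} (−1)^j C(2,j)·(7−j)!.
Computing: 5040 − 1440 + 120 = 3720.

3720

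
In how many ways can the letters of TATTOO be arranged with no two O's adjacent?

There are 6!/(3!·2!) = 60 arrangements of TATTOO in total.
Arrangements with the O's together: treat OO as one letter, giving (5)!/(3!) = 20.
Hence 60 − 20 = 40.

40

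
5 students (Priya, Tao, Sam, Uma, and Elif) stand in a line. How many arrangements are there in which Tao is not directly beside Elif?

Of the 5! = 120 arrangements, those with Tao and Elif adjacent number 2 × 4! = 48 (treat the pair as a block with 2 internal orders).
So 120 − 48 = 72 arrangements keep them apart.

72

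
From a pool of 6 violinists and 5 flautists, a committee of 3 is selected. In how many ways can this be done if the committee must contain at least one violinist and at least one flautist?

135

Total 3-person selections from all 11: C(11,3) = 165.
Subtract selections that omit an entire group: no violinists → C(5,3) = 10; no flautists → C(6,3) = 20.
Both groups omitted at once is impossible, so 165 − 30 = 135.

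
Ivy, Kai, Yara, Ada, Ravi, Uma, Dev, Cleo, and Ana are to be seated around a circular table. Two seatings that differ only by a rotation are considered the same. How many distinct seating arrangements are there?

Seat Ivy anywhere (absorbing the rotational symmetry), then permute the other 8: (8)! = 40320.

40320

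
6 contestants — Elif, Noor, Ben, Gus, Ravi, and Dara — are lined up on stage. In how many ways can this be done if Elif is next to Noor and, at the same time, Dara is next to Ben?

Treat {Elif,Noor} as one block (2 orders) and {Dara,Ben} as another (2 orders).
That leaves 4 units to arrange: 2 × 2 × 4! = 4 × 24 = 96.

96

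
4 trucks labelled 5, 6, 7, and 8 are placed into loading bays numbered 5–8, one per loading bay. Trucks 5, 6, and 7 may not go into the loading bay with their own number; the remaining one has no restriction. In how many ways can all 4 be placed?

Let Aᵢ (for i ∈ {5, 6, 7}) be the placements that put truck i in its forbidden loading bay. Any j of these fix j positions, leaving (4−j)! ways to fill the rest, and there are C(3,j) ways to pick which j.
By inclusion–exclusion, the number of valid placements is Σ_{j=0}^{3} (−1)^j C(3,j)·(4−j)!.
Computing: 24 − 18 + 6 − 1 = 11.

11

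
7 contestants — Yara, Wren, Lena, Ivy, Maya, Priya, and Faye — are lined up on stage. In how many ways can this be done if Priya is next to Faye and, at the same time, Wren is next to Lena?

480

Treat {Priya,Faye} as one block (2 orders) and {Wren,Lena} as another (2 orders).
That leaves 5 units to arrange: 2 × 2 × 5! = 4 × 120 = 480.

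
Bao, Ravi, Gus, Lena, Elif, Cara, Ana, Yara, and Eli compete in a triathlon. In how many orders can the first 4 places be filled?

3024

There are 9 choices for 1st place, 8 for 2nd, and so on down to 6 for position 4.
That gives 9 × 8 × 7 × 6 = 3024.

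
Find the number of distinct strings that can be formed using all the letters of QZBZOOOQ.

Letter multiplicities in QZBZOOOQ: B×1, O×3, Q×2, Z×2.
The number of distinct arrangements is 8!/(3!·2!·2!) = 40320/24 = 1680.

1680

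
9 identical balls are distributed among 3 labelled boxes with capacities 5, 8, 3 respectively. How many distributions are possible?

23

By stars and bars, unrestricted non-negative solutions to x_1+…+x_3 = 9 number C(9+2,2) = 55.
Subtract solutions that violate a single cap (substitute x_i' = x_i − (cap_i+1)): x_1 ≥ 6 gives C(5,2) = 10; x_2 ≥ 9 gives C(2,2) = 1; x_3 ≥ 4 gives C(7,2) = 21. Together 32.
No two caps can be exceeded simultaneously, so the pair terms are all 0.
By inclusion–exclusion the count is 55 − 32 + 0 = 23.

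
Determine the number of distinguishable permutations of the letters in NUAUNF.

180

The 6 letters of NUAUNF have repeats: N appearing twice and U appearing twice.
The number of distinct arrangements is 6!/(2!·2!) = 720/4 = 180.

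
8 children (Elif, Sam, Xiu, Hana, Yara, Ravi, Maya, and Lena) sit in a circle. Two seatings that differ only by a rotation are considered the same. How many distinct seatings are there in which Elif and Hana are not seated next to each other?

3600

All circular seatings of 8 people number (7)! = 5040.
Those with Elif next to Hana: fuse the pair into one unit and seat 7 units around a circle — 2·(6)! = 1440.
Subtracting, 5040 − 1440 = 3600.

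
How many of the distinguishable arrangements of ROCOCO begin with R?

10

With the first slot taken by R, it remains to arrange the other 5 letters (OCOCO).
Those 5 letters have C appearing twice and O appearing 3 times, giving (5)!/(3!·2!) = 10.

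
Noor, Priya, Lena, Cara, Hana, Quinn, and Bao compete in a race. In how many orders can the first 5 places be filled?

2520

This is an ordered selection of 5 from 7: P(7,5).
That gives 7 × 6 × 5 × 4 × 3 = 2520.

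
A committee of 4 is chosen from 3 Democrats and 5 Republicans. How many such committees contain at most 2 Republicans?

35

Split by how many Republicans are chosen (0 through 2).
Sum: C(5,0)·C(3,4) + C(5,1)·C(3,3) + C(5,2)·C(3,2) = 0 + 5 + 30 = 35.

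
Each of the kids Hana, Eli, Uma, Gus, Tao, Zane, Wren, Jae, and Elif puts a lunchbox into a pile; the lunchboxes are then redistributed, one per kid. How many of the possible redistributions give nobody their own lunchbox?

Let Aᵢ be the assignments in which kid i gets their own lunchbox. We want the size of the complement of A₁∪…∪A_9.
By inclusion–exclusion this is Σ_{j=0}^{9} (−1)^j C(9,j)·(9−j)!.
Computing: 362880 − 362880 + 181440 − 60480 + 15120 − 3024 + 504 − 72 + 9 − 1 = 133496.

133496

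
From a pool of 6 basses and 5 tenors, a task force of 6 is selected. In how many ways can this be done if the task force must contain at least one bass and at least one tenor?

With no constraint there are C(11,6) = 462 possible selections.
Selections missing a whole group: no basses → C(5,6) = 0; no tenors → C(6,6) = 1.
Both groups omitted at once is impossible, so 462 − 1 = 461.

461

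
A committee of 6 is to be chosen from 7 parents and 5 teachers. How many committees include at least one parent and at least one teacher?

With no constraint there are C(12,6) = 924 possible selections.
Subtract selections that omit an entire group: no parents → C(5,6) = 0; no teachers → C(7,6) = 7.
Both groups omitted at once is impossible, so 924 − 7 = 917.

917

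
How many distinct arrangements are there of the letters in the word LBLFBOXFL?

Letter multiplicities in LBLFBOXFL: B×2, F×2, L×3, O×1, X×1.
So there are 9! / (3!·2!·2!) = 15120 distinguishable arrangements.

15120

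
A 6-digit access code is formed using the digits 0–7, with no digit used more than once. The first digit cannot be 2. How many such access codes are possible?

The first digit has 8−1 = 7 choices (anything except 2).
The remaining 5 digits are filled from the other 7 symbols without repetition: 7 × 6 × 5 × 4 × 3 = 2520.
Total: 7 × 2520 = 17640.

17640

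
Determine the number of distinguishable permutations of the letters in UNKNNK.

Letter multiplicities in UNKNNK: K×2, N×3, U×1.
The number of distinct arrangements is 6!/(3!·2!) = 720/12 = 60.

60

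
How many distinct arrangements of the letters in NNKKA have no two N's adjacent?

18

Total arrangements of NNKKA: 5!/(2!·2!) = 30.
If the two N's are adjacent, glue them into one block, leaving 4 items to arrange: (4)!/(2!) = 12 ways.
Subtracting, 30 − 12 = 18 arrangements keep the N's apart.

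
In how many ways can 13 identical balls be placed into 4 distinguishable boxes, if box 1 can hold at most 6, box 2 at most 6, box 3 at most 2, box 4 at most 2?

Ignoring the caps, the number of non-negative solutions to x_1+…+x_4 = 13 is C(16,3) = 560.
Subtract solutions that violate a single cap (substitute x_i' = x_i − (cap_i+1)): x_1 ≥ 7 gives C(9,3) = 84; x_2 ≥ 7 gives C(9,3) = 84; x_3 ≥ 3 gives C(13,3) = 286; x_4 ≥ 3 gives C(13,3) = 286. Together 740.
Add back pairs where two caps are both exceeded: 0 + 20 + 20 + 20 + 20 + 120 = 200.
Subtract triples: 0 + 0 + 1 + 1 = 2.
By inclusion–exclusion the count is 560 − 740 + 200 − 2 = 18.

18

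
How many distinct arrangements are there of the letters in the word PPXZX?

The 5 letters of PPXZX have repeats: P appearing twice and X appearing twice.
Dividing 5! = 120 by 2!·2! = 4 for the repeated letters gives 30.

30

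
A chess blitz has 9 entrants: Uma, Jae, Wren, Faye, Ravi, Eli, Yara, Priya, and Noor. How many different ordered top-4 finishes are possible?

This is an ordered selection of 4 from 9: P(9,4).
That gives 9 × 8 × 7 × 6 = 3024.

3024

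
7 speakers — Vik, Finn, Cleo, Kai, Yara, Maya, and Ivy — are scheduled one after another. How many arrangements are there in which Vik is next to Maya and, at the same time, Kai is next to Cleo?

Treat {Vik,Maya} as one block (2 orders) and {Kai,Cleo} as another (2 orders).
That leaves 5 units to arrange: 2 × 2 × 5! = 4 × 120 = 480.

480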